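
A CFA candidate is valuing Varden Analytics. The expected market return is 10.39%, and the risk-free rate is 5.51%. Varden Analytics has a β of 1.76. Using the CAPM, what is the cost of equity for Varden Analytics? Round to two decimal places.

Market risk premium = E(R_m) − R_f = 10.39% − 5.51% = 4.88%
E(R) = R_f + β × MRP = 5.51% + 1.76 × 4.88% = 14.10%

14.10%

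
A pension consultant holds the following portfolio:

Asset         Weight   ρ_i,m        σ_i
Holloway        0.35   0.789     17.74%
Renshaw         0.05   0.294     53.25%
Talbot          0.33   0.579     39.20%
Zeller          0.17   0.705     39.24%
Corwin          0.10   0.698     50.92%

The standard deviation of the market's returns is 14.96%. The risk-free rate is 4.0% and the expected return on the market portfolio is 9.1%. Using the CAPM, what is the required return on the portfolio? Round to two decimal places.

11.31%

β_Holloway = 0.789 × 17.74% / 14.96% = 0.9356
β_Renshaw = 0.294 × 53.25% / 14.96% = 1.0465
β_Talbot = 0.579 × 39.20% / 14.96% = 1.5172
β_Zeller = 0.705 × 39.24% / 14.96% = 1.8492
β_Corwin = 0.698 × 50.92% / 14.96% = 2.3758
β_P = Σ w_i β_i = 0.35×0.9356 + 0.05×1.0465 + 0.33×1.5172 + 0.17×1.8492 + 0.10×2.3758 = 1.4324
MRP = 9.1% − 4.0% = 5.10%
E(R_P) = R_f + β_P × MRP = 4.0% + 1.4324 × 5.1% = 11.31%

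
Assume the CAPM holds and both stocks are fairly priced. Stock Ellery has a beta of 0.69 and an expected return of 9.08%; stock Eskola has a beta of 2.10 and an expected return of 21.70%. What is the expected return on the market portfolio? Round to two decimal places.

11.85%

Both satisfy E(R) = R_f + β·MRP, so the slope of the SML is
MRP = (21.70% − 9.08%) / (2.10 − 0.69) = 12.62% / 1.41 = 8.9504%
R_f = E(R_Ellery) − β_Ellery·MRP = 9.08% − 0.69 × 8.9504% = 2.9042%
E(R_m) = R_f + MRP = 2.9042% + 8.9504% = 11.85%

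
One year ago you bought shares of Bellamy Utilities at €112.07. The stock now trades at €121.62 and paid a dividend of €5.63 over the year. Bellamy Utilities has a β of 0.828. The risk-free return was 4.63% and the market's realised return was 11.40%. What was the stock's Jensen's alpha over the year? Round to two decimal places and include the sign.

+3.31%

Realised HPR = (P1 + D1 − P0) / P0 = (121.62 + 5.63 − 112.07) / 112.07 = 15.18 / 112.07 = 13.5451%
MRP = 11.40% − 4.63% = 6.77%
CAPM required = R_f + β·MRP = 4.63% + 0.828 × 6.77% = 10.23556%
α = realised − required = 13.5451% − 10.23556% = +3.31%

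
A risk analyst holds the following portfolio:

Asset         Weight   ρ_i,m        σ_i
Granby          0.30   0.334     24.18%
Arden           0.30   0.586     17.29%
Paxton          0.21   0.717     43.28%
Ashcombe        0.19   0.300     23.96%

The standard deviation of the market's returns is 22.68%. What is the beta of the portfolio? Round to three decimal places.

0.588

β_Granby = 0.334 × 24.18% / 22.68% = 0.3561
β_Arden = 0.586 × 17.29% / 22.68% = 0.4467
β_Paxton = 0.717 × 43.28% / 22.68% = 1.3682
β_Ashcombe = 0.300 × 23.96% / 22.68% = 0.3169
β_P = Σ w_i β_i = 0.30×0.3561 + 0.30×0.4467 + 0.21×1.3682 + 0.19×0.3169 = 0.5884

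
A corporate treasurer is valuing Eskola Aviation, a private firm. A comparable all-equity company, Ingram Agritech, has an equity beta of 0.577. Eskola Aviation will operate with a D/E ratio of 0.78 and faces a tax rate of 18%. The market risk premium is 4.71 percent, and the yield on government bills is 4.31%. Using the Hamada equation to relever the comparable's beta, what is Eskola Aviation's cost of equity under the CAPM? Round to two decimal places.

8.77%

β_L = β_U × [1 + (1 − t)(D/E)] = 0.577 × [1 + (1 − 0.18) × 0.78]
    = 0.577 × [1 + 0.82 × 0.78] = 0.577 × 1.6396 = 0.9460
E(R) = R_f + β_L × MRP = 4.31% + 0.9460 × 4.71% = 8.77%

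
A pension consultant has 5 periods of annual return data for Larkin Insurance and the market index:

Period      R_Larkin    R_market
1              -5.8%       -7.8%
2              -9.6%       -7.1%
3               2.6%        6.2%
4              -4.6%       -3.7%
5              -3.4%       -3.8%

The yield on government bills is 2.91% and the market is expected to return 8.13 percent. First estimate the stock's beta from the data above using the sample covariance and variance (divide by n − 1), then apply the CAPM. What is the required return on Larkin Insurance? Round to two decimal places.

Mean R_i = (-5.8 − 9.6 + 2.6 − 4.6 − 3.4) / 5 = -4.1600%
Mean R_m = (-7.8 − 7.1 + 6.2 − 3.7 − 3.8) / 5 = -3.2400%
Σ(R_i − R̄_i)(R_m − R̄_m) = 92.0680  ⇒  Cov = 92.0680 / 4 = 23.0170
Σ(R_m − R̄_m)² = 125.3320  ⇒  Var(R_m) = 125.3320 / 4 = 31.3330
β = Cov / Var(R_m) = 23.0170 / 31.3330 = 0.7346
MRP = 8.13% − 2.91% = 5.22%
E(R) = R_f + β × MRP = 2.91% + 0.7346 × 5.22% = 6.74%

6.74%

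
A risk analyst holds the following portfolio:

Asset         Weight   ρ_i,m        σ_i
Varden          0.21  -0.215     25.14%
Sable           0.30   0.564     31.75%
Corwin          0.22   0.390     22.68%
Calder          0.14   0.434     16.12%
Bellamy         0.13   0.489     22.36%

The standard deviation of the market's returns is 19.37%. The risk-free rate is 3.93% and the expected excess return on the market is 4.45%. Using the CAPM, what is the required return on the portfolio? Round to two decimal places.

β_Varden = -0.215 × 25.14% / 19.37% = -0.2790
β_Sable = 0.564 × 31.75% / 19.37% = 0.9245
β_Corwin = 0.390 × 22.68% / 19.37% = 0.4566
β_Calder = 0.434 × 16.12% / 19.37% = 0.3612
β_Bellamy = 0.489 × 22.36% / 19.37% = 0.5645
β_P = Σ w_i β_i = 0.21×-0.2790 + 0.30×0.9245 + 0.22×0.4566 + 0.14×0.3612 + 0.13×0.5645 = 0.4432
E(R_P) = R_f + β_P × MRP = 3.93% + 0.4432 × 4.45% = 5.90%

5.90%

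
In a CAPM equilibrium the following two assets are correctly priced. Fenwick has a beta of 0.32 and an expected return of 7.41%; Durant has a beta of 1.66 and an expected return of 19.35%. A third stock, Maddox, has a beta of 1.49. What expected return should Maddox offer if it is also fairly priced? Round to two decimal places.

17.84%

MRP (SML slope) = (19.35% − 7.41%) / (1.66 − 0.32) = 11.94% / 1.34 = 8.9104%
R_f (intercept) = 7.41% − 0.32 × 8.9104% = 4.5587%
E(R_Maddox) = R_f + β × MRP = 4.5587% + 1.49 × 8.9104% = 17.84%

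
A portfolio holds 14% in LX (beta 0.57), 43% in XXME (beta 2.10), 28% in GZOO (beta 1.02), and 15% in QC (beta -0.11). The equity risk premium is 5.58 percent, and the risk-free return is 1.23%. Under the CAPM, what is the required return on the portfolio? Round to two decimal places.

β_P = Σ w_i β_i = 0.14×0.57 + 0.43×2.10 + 0.28×1.02 + 0.15×-0.11 = 1.2519
E(R_P) = R_f + β_P × MRP = 1.23% + 1.2519 × 5.58% = 8.22%

8.22%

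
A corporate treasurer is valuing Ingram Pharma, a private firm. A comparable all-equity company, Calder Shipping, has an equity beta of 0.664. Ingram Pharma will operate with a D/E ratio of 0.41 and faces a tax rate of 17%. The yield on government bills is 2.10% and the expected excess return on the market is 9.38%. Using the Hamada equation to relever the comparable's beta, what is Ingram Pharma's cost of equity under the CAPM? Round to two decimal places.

β_L = β_U × [1 + (1 − t)(D/E)] = 0.664 × [1 + (1 − 0.17) × 0.41]
    = 0.664 × [1 + 0.83 × 0.41] = 0.664 × 1.3403 = 0.8900
E(R) = R_f + β_L × MRP = 2.10% + 0.8900 × 9.38% = 10.45%

10.45%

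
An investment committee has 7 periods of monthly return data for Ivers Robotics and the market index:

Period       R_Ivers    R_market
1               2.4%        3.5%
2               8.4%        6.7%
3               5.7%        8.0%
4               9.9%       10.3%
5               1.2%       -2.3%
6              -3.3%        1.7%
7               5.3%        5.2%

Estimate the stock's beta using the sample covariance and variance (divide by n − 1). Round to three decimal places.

Mean R_i = (2.4 + 8.4 + 5.7 + 9.9 + 1.2 − 3.3 + 5.3) / 7 = 4.2286%
Mean R_m = (3.5 + 6.7 + 8.0 + 10.3 − 2.3 + 1.7 + 5.2) / 7 = 4.7286%
Σ(R_i − R̄_i)(R_m − R̄_m) = 91.4743  ⇒  Cov = 91.4743 / 6 = 15.2457
Σ(R_m − R̄_m)² = 105.9343  ⇒  Var(R_m) = 105.9343 / 6 = 17.6557
β = Cov / Var(R_m) = 15.2457 / 17.6557 = 0.8635

0.864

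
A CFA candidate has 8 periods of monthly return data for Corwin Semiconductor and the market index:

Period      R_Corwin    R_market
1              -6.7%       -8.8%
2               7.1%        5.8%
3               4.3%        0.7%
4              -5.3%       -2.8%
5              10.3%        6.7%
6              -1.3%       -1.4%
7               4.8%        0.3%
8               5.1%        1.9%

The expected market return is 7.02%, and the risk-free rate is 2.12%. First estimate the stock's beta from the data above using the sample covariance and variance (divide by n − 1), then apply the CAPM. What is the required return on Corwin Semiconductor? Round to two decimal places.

Mean R_i = (-6.7 + 7.1 + 4.3 − 5.3 + 10.3 − 1.3 + 4.8 + 5.1) / 8 = 2.2875%
Mean R_m = (-8.8 + 5.8 + 0.7 − 2.8 + 6.7 − 1.4 + 0.3 + 1.9) / 8 = 0.3000%
Σ(R_i − R̄_i)(R_m − R̄_m) = 194.4600  ⇒  Cov = 194.4600 / 7 = 27.7800
Σ(R_m − R̄_m)² = 169.2400  ⇒  Var(R_m) = 169.2400 / 7 = 24.1771
β = Cov / Var(R_m) = 27.7800 / 24.1771 = 1.1490
MRP = 7.02% − 2.12% = 4.90%
E(R) = R_f + β × MRP = 2.12% + 1.1490 × 4.90% = 7.75%

7.75%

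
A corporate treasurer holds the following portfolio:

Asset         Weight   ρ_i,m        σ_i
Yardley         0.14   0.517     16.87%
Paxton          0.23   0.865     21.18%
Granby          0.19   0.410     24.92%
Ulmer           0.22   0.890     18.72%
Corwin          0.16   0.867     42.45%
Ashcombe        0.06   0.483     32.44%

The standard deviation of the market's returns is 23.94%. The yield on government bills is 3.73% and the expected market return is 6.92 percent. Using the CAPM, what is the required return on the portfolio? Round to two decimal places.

6.11%

β_Yardley = 0.517 × 16.87% / 23.94% = 0.3643
β_Paxton = 0.865 × 21.18% / 23.94% = 0.7653
β_Granby = 0.410 × 24.92% / 23.94% = 0.4268
β_Ulmer = 0.890 × 18.72% / 23.94% = 0.6959
β_Corwin = 0.867 × 42.45% / 23.94% = 1.5373
β_Ashcombe = 0.483 × 32.44% / 23.94% = 0.6545
β_P = Σ w_i β_i = 0.14×0.3643 + 0.23×0.7653 + 0.19×0.4268 + 0.22×0.6959 + 0.16×1.5373 + 0.06×0.6545 = 0.7464
MRP = 6.92% − 3.73% = 3.19%
E(R_P) = R_f + β_P × MRP = 3.73% + 0.7464 × 3.19% = 6.11%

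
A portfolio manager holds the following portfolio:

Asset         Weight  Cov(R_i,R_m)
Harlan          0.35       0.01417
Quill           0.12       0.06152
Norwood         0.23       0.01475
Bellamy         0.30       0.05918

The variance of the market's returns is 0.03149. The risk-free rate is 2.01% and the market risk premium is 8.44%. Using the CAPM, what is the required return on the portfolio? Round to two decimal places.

β_Harlan = 0.01417 / 0.03149 = 0.4500
β_Quill = 0.06152 / 0.03149 = 1.9536
β_Norwood = 0.01475 / 0.03149 = 0.4684
β_Bellamy = 0.05918 / 0.03149 = 1.8793
β_P = Σ w_i β_i = 0.35×0.4500 + 0.12×1.9536 + 0.23×0.4684 + 0.30×1.8793 = 1.0635
E(R_P) = R_f + β_P × MRP = 2.01% + 1.0635 × 8.44% = 10.99%

10.99%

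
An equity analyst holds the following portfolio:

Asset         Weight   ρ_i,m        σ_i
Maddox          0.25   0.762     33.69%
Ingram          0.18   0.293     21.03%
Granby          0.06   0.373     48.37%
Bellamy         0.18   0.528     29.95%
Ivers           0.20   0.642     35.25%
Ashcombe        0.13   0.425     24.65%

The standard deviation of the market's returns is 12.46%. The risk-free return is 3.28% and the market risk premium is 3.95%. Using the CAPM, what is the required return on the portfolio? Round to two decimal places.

β_Maddox = 0.762 × 33.69% / 12.46% = 2.0603
β_Ingram = 0.293 × 21.03% / 12.46% = 0.4945
β_Granby = 0.373 × 48.37% / 12.46% = 1.4480
β_Bellamy = 0.528 × 29.95% / 12.46% = 1.2691
β_Ivers = 0.642 × 35.25% / 12.46% = 1.8163
β_Ashcombe = 0.425 × 24.65% / 12.46% = 0.8408
β_P = Σ w_i β_i = 0.25×2.0603 + 0.18×0.4945 + 0.06×1.4480 + 0.18×1.2691 + 0.20×1.8163 + 0.13×0.8408 = 1.3920
E(R_P) = R_f + β_P × MRP = 3.28% + 1.3920 × 3.95% = 8.78%

8.78%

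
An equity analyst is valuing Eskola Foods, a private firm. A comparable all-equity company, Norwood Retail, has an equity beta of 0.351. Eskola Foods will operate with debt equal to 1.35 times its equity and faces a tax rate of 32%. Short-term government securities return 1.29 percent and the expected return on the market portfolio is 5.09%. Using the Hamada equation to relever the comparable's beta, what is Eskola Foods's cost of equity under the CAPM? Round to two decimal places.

β_L = β_U × [1 + (1 − t)(D/E)] = 0.351 × [1 + (1 − 0.32) × 1.35]
    = 0.351 × [1 + 0.68 × 1.35] = 0.351 × 1.9180 = 0.6732
MRP = 5.09% − 1.29% = 3.80%
E(R) = R_f + β_L × MRP = 1.29% + 0.6732 × 3.80% = 3.85%

3.85%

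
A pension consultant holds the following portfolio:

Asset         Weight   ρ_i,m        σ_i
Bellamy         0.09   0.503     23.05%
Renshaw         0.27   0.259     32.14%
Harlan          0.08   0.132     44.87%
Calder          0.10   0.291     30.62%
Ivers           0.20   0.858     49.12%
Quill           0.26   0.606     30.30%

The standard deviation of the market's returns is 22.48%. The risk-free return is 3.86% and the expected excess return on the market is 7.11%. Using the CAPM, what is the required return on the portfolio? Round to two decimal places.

9.51%

β_Bellamy = 0.503 × 23.05% / 22.48% = 0.5158
β_Renshaw = 0.259 × 32.14% / 22.48% = 0.3703
β_Harlan = 0.132 × 44.87% / 22.48% = 0.2635
β_Calder = 0.291 × 30.62% / 22.48% = 0.3964
β_Ivers = 0.858 × 49.12% / 22.48% = 1.8748
β_Quill = 0.606 × 30.30% / 22.48% = 0.8168
β_P = Σ w_i β_i = 0.09×0.5158 + 0.27×0.3703 + 0.08×0.2635 + 0.10×0.3964 + 0.20×1.8748 + 0.26×0.8168 = 0.7945
E(R_P) = R_f + β_P × MRP = 3.86% + 0.7945 × 7.11% = 9.51%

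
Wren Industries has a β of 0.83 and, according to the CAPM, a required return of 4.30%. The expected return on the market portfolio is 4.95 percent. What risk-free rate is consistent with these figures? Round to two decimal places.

E(R) = R_f + β(E(R_m) − R_f) = R_f(1 − β) + β·E(R_m)
4.30% = R_f × (1 − 0.83) + 0.83 × 4.95%
4.30% = R_f × 0.17 + 4.1085%
R_f = (4.30% − 4.1085%) / 0.17 = 1.13%

1.13%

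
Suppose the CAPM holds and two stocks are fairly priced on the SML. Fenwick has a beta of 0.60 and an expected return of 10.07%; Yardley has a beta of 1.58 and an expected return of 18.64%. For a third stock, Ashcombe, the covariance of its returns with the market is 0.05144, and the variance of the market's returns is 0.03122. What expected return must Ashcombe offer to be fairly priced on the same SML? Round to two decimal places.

19.23%

MRP = (18.64% − 10.07%) / (1.58 − 0.60) = 8.7449%
R_f = 10.07% − 0.60 × 8.7449% = 4.8231%
β_Ashcombe = Cov / Var(R_m) = 0.05144 / 0.03122 = 1.6477
E(R_Ashcombe) = R_f + β × MRP = 4.8231% + 1.6477 × 8.7449% = 19.23%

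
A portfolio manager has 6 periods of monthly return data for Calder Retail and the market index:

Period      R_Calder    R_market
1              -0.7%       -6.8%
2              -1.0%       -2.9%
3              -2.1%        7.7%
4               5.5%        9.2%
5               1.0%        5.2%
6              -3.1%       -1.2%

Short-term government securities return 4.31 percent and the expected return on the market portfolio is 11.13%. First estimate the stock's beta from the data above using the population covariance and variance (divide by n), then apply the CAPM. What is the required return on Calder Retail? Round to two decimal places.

Mean R_i = (-0.7 − 1.0 − 2.1 + 5.5 + 1.0 − 3.1) / 6 = -0.0667%
Mean R_m = (-6.8 − 2.9 + 7.7 + 9.2 + 5.2 − 1.2) / 6 = 1.8667%
Σ(R_i − R̄_i)(R_m − R̄_m) = 51.7567  ⇒  Cov = 51.7567 / 6 = 8.6261
Σ(R_m − R̄_m)² = 206.1533  ⇒  Var(R_m) = 206.1533 / 6 = 34.3589
β = Cov / Var(R_m) = 8.6261 / 34.3589 = 0.2511
MRP = 11.13% − 4.31% = 6.82%
E(R) = R_f + β × MRP = 4.31% + 0.2511 × 6.82% = 6.02%

6.02%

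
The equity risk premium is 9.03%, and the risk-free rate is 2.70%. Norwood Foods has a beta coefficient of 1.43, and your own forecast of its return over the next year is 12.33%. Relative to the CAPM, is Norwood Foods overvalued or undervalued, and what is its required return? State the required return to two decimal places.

Overvalued; required return 15.61%

Required return = R_f + β·MRP = 2.70% + 1.43 × 9.03% = 15.61%
Forecast 12.33% < required 15.61% → the stock plots below the SML → overvalued.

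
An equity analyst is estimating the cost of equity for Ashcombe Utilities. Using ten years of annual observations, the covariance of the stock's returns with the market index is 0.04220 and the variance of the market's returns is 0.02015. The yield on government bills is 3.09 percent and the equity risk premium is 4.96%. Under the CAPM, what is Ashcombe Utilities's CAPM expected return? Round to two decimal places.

β = Cov(R_i, R_m) / Var(R_m) = 0.04220 / 0.02015 = 2.0943
E(R) = R_f + β × MRP = 3.09% + 2.0943 × 4.96% = 13.48%

13.48%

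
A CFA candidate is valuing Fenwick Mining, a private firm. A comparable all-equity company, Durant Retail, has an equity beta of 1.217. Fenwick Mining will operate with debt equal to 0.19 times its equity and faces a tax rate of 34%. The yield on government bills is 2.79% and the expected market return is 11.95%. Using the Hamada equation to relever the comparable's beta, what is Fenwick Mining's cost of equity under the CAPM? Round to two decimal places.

β_L = β_U × [1 + (1 − t)(D/E)] = 1.217 × [1 + (1 − 0.34) × 0.19]
    = 1.217 × [1 + 0.66 × 0.19] = 1.217 × 1.1254 = 1.3696
MRP = 11.95% − 2.79% = 9.16%
E(R) = R_f + β_L × MRP = 2.79% + 1.3696 × 9.16% = 15.34%

15.34%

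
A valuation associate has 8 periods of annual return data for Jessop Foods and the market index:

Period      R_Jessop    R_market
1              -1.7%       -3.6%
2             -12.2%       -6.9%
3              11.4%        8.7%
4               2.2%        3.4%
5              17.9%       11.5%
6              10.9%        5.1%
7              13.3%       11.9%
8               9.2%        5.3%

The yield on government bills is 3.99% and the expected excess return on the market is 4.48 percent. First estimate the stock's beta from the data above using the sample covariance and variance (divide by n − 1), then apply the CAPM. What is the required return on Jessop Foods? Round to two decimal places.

Mean R_i = (-1.7 − 12.2 + 11.4 + 2.2 + 17.9 + 10.9 + 13.3 + 9.2) / 8 = 6.3750%
Mean R_m = (-3.6 − 6.9 + 8.7 + 3.4 + 11.5 + 5.1 + 11.9 + 5.3) / 8 = 4.4250%
Σ(R_i − R̄_i)(R_m − R̄_m) = 439.7550  ⇒  Cov = 439.7550 / 7 = 62.8221
Σ(R_m − R̄_m)² = 319.1350  ⇒  Var(R_m) = 319.1350 / 7 = 45.5907
β = Cov / Var(R_m) = 62.8221 / 45.5907 = 1.3780
E(R) = R_f + β × MRP = 3.99% + 1.3780 × 4.48% = 10.16%

10.16%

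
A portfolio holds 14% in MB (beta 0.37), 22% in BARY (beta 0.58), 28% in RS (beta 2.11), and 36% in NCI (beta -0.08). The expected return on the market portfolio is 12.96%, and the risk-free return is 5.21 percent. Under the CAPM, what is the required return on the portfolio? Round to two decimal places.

10.96%

β_P = Σ w_i β_i = 0.14×0.37 + 0.22×0.58 + 0.28×2.11 + 0.36×-0.08 = 0.7414
MRP = 12.96% − 5.21% = 7.75%
E(R_P) = R_f + β_P × MRP = 5.21% + 0.7414 × 7.75% = 10.96%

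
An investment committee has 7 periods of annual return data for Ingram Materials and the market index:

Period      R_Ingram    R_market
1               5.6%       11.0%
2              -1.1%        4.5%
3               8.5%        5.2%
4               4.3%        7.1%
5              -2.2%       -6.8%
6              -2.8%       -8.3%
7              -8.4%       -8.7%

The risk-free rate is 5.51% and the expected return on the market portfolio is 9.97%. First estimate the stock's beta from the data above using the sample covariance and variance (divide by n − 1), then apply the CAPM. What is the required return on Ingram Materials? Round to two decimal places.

Mean R_i = (5.6 − 1.1 + 8.5 + 4.3 − 2.2 − 2.8 − 8.4) / 7 = 0.5571%
Mean R_m = (11.0 + 4.5 + 5.2 + 7.1 − 6.8 − 8.3 − 8.7) / 7 = 0.5714%
Σ(R_i − R̄_i)(R_m − R̄_m) = 240.4314  ⇒  Cov = 240.4314 / 6 = 40.0719
Σ(R_m − R̄_m)² = 407.2343  ⇒  Var(R_m) = 407.2343 / 6 = 67.8724
β = Cov / Var(R_m) = 40.0719 / 67.8724 = 0.5904
MRP = 9.97% − 5.51% = 4.46%
E(R) = R_f + β × MRP = 5.51% + 0.5904 × 4.46% = 8.14%

8.14%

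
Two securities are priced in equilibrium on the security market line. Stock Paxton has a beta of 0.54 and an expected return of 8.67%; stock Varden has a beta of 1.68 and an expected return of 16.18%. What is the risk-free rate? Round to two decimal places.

Both satisfy E(R) = R_f + β·MRP, so the slope of the SML is
MRP = (16.18% − 8.67%) / (1.68 − 0.54) = 7.51% / 1.14 = 6.5877%
R_f = E(R_Paxton) − β_Paxton·MRP = 8.67% − 0.54 × 6.5877% = 5.1126%

5.11%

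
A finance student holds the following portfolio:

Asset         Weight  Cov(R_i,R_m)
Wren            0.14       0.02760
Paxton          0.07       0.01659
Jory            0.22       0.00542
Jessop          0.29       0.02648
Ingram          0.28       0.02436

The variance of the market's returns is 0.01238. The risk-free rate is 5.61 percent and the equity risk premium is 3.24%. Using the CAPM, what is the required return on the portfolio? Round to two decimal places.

β_Wren = 0.02760 / 0.01238 = 2.2294
β_Paxton = 0.01659 / 0.01238 = 1.3401
β_Jory = 0.00542 / 0.01238 = 0.4378
β_Jessop = 0.02648 / 0.01238 = 2.1389
β_Ingram = 0.02436 / 0.01238 = 1.9677
β_P = Σ w_i β_i = 0.14×2.2294 + 0.07×1.3401 + 0.22×0.4378 + 0.29×2.1389 + 0.28×1.9677 = 1.6735
E(R_P) = R_f + β_P × MRP = 5.61% + 1.6735 × 3.24% = 11.03%

11.03%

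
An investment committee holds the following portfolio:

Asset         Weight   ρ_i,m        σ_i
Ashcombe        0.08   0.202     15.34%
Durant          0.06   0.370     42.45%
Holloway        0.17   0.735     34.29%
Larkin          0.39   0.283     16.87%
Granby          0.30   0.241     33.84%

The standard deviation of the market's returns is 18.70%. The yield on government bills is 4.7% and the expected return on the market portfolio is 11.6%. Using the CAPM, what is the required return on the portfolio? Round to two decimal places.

8.31%

β_Ashcombe = 0.202 × 15.34% / 18.70% = 0.1657
β_Durant = 0.370 × 42.45% / 18.70% = 0.8399
β_Holloway = 0.735 × 34.29% / 18.70% = 1.3478
β_Larkin = 0.283 × 16.87% / 18.70% = 0.2553
β_Granby = 0.241 × 33.84% / 18.70% = 0.4361
β_P = Σ w_i β_i = 0.08×0.1657 + 0.06×0.8399 + 0.17×1.3478 + 0.39×0.2553 + 0.30×0.4361 = 0.5232
MRP = 11.6% − 4.7% = 6.90%
E(R_P) = R_f + β_P × MRP = 4.7% + 0.5232 × 6.9% = 8.31%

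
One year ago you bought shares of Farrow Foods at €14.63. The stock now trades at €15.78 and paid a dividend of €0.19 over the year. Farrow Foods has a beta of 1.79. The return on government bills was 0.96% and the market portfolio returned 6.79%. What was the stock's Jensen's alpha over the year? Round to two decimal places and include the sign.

Realised HPR = (P1 + D1 − P0) / P0 = (15.78 + 0.19 − 14.63) / 14.63 = 1.34 / 14.63 = 9.1593%
MRP = 6.79% − 0.96% = 5.83%
CAPM required = R_f + β·MRP = 0.96% + 1.79 × 5.83% = 11.3957%
α = realised − required = 9.1593% − 11.3957% = -2.24%

-2.24%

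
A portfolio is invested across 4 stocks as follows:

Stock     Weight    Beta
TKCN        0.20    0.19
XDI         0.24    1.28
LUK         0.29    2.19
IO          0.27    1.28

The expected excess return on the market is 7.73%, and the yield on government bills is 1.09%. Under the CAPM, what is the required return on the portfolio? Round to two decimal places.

11.34%

β_P = Σ w_i β_i = 0.20×0.19 + 0.24×1.28 + 0.29×2.19 + 0.27×1.28 = 1.3259
E(R_P) = R_f + β_P × MRP = 1.09% + 1.3259 × 7.73% = 11.34%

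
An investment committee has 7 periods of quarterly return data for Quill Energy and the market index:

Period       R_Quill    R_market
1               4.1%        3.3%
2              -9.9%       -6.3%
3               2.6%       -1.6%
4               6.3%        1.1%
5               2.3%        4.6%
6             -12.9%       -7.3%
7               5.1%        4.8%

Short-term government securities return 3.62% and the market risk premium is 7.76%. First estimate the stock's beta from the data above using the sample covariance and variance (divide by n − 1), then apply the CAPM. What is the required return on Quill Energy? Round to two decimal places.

14.24%

Mean R_i = (4.1 − 9.9 + 2.6 + 6.3 + 2.3 − 12.9 + 5.1) / 7 = -0.3429%
Mean R_m = (3.3 − 6.3 − 1.6 + 1.1 + 4.6 − 7.3 + 4.8) / 7 = -0.2000%
Σ(R_i − R̄_i)(R_m − R̄_m) = 207.4200  ⇒  Cov = 207.4200 / 6 = 34.5700
Σ(R_m − R̄_m)² = 151.5600  ⇒  Var(R_m) = 151.5600 / 6 = 25.2600
β = Cov / Var(R_m) = 34.5700 / 25.2600 = 1.3686
E(R) = R_f + β × MRP = 3.62% + 1.3686 × 7.76% = 14.24%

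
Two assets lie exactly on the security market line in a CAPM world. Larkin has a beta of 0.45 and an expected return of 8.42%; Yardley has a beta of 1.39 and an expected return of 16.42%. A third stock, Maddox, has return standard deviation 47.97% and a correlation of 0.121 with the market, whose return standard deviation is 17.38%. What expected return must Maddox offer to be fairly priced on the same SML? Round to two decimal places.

MRP = (16.42% − 8.42%) / (1.39 − 0.45) = 8.5106%
R_f = 8.42% − 0.45 × 8.5106% = 4.5902%
β_Maddox = ρ·σ_i/σ_m = 0.121 × 47.97 / 17.38 = 0.3340
E(R_Maddox) = R_f + β × MRP = 4.5902% + 0.3340 × 8.5106% = 7.43%

7.43%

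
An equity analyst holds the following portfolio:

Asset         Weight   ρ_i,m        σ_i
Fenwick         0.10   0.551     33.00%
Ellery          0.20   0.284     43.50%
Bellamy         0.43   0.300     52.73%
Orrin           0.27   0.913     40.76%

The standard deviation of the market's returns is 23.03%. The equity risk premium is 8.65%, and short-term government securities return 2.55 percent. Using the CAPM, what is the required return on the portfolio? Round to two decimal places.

10.49%

β_Fenwick = 0.551 × 33.00% / 23.03% = 0.7895
β_Ellery = 0.284 × 43.50% / 23.03% = 0.5364
β_Bellamy = 0.300 × 52.73% / 23.03% = 0.6869
β_Orrin = 0.913 × 40.76% / 23.03% = 1.6159
β_P = Σ w_i β_i = 0.10×0.7895 + 0.20×0.5364 + 0.43×0.6869 + 0.27×1.6159 = 0.9179
E(R_P) = R_f + β_P × MRP = 2.55% + 0.9179 × 8.65% = 10.49%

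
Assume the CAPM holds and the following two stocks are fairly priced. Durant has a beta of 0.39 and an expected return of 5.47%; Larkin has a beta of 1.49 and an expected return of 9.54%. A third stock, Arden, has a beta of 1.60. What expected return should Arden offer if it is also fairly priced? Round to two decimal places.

MRP (SML slope) = (9.54% − 5.47%) / (1.49 − 0.39) = 4.07% / 1.10 = 3.7000%
R_f (intercept) = 5.47% − 0.39 × 3.7000% = 4.0270%
E(R_Arden) = R_f + β × MRP = 4.0270% + 1.60 × 3.7000% = 9.95%

9.95%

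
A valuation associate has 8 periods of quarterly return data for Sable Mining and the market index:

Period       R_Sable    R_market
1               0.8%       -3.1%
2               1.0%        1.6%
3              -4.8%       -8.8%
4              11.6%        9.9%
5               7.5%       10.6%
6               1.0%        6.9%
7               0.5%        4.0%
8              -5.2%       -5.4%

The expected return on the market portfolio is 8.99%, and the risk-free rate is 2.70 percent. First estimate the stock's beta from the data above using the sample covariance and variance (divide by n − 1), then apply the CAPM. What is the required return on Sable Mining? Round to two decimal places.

7.02%

Mean R_i = (0.8 + 1.0 − 4.8 + 11.6 + 7.5 + 1.0 + 0.5 − 5.2) / 8 = 1.5500%
Mean R_m = (-3.1 + 1.6 − 8.8 + 9.9 + 10.6 + 6.9 + 4.0 − 5.4) / 8 = 1.9625%
Σ(R_i − R̄_i)(R_m − R̄_m) = 248.3450  ⇒  Cov = 248.3450 / 7 = 35.4779
Σ(R_m − R̄_m)² = 361.9388  ⇒  Var(R_m) = 361.9388 / 7 = 51.7055
β = Cov / Var(R_m) = 35.4779 / 51.7055 = 0.6862
MRP = 8.99% − 2.70% = 6.29%
E(R) = R_f + β × MRP = 2.70% + 0.6862 × 6.29% = 7.02%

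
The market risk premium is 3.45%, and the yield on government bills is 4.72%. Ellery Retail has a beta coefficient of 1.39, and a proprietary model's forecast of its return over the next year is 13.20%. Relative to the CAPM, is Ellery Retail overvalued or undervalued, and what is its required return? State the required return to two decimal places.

Required return = R_f + β·MRP = 4.72% + 1.39 × 3.45% = 9.52%
Forecast 13.20% > required 9.52% → the stock plots above the SML → undervalued.

Undervalued; required return 9.52%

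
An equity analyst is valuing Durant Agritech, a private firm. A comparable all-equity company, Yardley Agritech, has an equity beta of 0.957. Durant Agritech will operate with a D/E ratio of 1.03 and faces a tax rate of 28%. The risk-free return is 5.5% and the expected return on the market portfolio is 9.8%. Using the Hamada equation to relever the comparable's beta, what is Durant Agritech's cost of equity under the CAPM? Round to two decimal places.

β_L = β_U × [1 + (1 − t)(D/E)] = 0.957 × [1 + (1 − 0.28) × 1.03]
    = 0.957 × [1 + 0.72 × 1.03] = 0.957 × 1.7416 = 1.6667
MRP = 9.8% − 5.5% = 4.30%
E(R) = R_f + β_L × MRP = 5.5% + 1.6667 × 4.3% = 12.67%

12.67%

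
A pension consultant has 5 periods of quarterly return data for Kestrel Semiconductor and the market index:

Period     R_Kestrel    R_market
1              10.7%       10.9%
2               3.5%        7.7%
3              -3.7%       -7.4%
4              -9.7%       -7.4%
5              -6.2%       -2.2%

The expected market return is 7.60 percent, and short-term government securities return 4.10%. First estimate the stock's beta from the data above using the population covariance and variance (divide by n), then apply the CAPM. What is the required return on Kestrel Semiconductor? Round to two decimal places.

7.19%

Mean R_i = (10.7 + 3.5 − 3.7 − 9.7 − 6.2) / 5 = -1.0800%
Mean R_m = (10.9 + 7.7 − 7.4 − 7.4 − 2.2) / 5 = 0.3200%
Σ(R_i − R̄_i)(R_m − R̄_m) = 258.1080  ⇒  Cov = 258.1080 / 5 = 51.6216
Σ(R_m − R̄_m)² = 291.9480  ⇒  Var(R_m) = 291.9480 / 5 = 58.3896
β = Cov / Var(R_m) = 51.6216 / 58.3896 = 0.8841
MRP = 7.60% − 4.10% = 3.50%
E(R) = R_f + β × MRP = 4.10% + 0.8841 × 3.50% = 7.19%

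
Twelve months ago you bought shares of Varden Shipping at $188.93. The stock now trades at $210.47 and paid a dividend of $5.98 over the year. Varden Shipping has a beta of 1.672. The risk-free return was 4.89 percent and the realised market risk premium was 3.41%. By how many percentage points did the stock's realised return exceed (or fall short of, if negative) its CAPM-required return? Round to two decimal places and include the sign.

Realised HPR = (P1 + D1 − P0) / P0 = (210.47 + 5.98 − 188.93) / 188.93 = 27.52 / 188.93 = 14.5662%
CAPM required = R_f + β·MRP = 4.89% + 1.672 × 3.41% = 10.59152%
α = realised − required = 14.5662% − 10.59152% = +3.97%

+3.97%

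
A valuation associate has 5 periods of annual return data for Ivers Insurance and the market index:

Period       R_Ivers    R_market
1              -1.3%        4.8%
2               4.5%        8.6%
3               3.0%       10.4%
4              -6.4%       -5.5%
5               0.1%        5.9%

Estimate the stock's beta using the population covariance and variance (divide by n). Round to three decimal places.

Mean R_i = (-1.3 + 4.5 + 3.0 − 6.4 + 0.1) / 5 = -0.0200%
Mean R_m = (4.8 + 8.6 + 10.4 − 5.5 + 5.9) / 5 = 4.8400%
Σ(R_i − R̄_i)(R_m − R̄_m) = 99.9340  ⇒  Cov = 99.9340 / 5 = 19.9868
Σ(R_m − R̄_m)² = 153.0920  ⇒  Var(R_m) = 153.0920 / 5 = 30.6184
β = Cov / Var(R_m) = 19.9868 / 30.6184 = 0.6528

0.653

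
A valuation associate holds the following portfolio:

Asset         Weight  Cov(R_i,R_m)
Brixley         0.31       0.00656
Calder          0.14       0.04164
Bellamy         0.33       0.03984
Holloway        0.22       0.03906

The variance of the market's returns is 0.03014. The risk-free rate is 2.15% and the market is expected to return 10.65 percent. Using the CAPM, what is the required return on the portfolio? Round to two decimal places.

β_Brixley = 0.00656 / 0.03014 = 0.2177
β_Calder = 0.04164 / 0.03014 = 1.3816
β_Bellamy = 0.03984 / 0.03014 = 1.3218
β_Holloway = 0.03906 / 0.03014 = 1.2960
β_P = Σ w_i β_i = 0.31×0.2177 + 0.14×1.3816 + 0.33×1.3218 + 0.22×1.2960 = 0.9822
MRP = 10.65% − 2.15% = 8.50%
E(R_P) = R_f + β_P × MRP = 2.15% + 0.9822 × 8.50% = 10.50%

10.50%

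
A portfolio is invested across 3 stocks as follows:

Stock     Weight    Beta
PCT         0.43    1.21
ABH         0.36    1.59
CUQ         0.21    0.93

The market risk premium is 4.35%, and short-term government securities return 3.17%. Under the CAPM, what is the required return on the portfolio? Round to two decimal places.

8.77%

β_P = Σ w_i β_i = 0.43×1.21 + 0.36×1.59 + 0.21×0.93 = 1.2880
E(R_P) = R_f + β_P × MRP = 3.17% + 1.2880 × 4.35% = 8.77%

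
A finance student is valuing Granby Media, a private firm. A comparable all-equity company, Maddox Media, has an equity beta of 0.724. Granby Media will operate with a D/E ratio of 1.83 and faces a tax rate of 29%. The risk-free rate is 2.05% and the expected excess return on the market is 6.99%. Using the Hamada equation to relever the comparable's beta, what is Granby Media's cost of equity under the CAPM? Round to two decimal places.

β_L = β_U × [1 + (1 − t)(D/E)] = 0.724 × [1 + (1 − 0.29) × 1.83]
    = 0.724 × [1 + 0.71 × 1.83] = 0.724 × 2.2993 = 1.6647
E(R) = R_f + β_L × MRP = 2.05% + 1.6647 × 6.99% = 13.69%

13.69%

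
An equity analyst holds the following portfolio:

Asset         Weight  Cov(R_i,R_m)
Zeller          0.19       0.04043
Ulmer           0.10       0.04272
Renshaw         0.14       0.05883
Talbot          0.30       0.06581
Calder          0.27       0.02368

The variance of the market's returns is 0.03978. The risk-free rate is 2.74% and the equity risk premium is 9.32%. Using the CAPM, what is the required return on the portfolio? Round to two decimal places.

13.59%

β_Zeller = 0.04043 / 0.03978 = 1.0163
β_Ulmer = 0.04272 / 0.03978 = 1.0739
β_Renshaw = 0.05883 / 0.03978 = 1.4789
β_Talbot = 0.06581 / 0.03978 = 1.6543
β_Calder = 0.02368 / 0.03978 = 0.5953
β_P = Σ w_i β_i = 0.19×1.0163 + 0.10×1.0739 + 0.14×1.4789 + 0.30×1.6543 + 0.27×0.5953 = 1.1646
E(R_P) = R_f + β_P × MRP = 2.74% + 1.1646 × 9.32% = 13.59%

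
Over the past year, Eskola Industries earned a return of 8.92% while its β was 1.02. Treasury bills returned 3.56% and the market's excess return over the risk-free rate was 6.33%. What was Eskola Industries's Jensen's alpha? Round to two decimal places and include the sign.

-1.10%

CAPM benchmark = R_f + β(R_m − R_f) = 3.56% + 1.02 × 6.33% = 10.0166%
α = actual − benchmark = 8.92% − 10.0166% = -1.10%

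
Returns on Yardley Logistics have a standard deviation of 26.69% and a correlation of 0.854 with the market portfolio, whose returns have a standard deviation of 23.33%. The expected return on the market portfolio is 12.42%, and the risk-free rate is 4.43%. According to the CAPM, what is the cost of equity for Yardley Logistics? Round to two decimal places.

12.24%

β = ρ × σ_i / σ_m = 0.854 × 26.69% / 23.33% = 0.9770
MRP = 12.42% − 4.43% = 7.99%
E(R) = 4.43% + 0.9770 × 7.99% = 12.24%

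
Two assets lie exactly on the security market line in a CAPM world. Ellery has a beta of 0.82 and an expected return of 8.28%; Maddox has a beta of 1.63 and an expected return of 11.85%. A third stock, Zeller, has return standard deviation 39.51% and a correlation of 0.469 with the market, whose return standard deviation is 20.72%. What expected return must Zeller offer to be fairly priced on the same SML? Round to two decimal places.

8.61%

MRP = (11.85% − 8.28%) / (1.63 − 0.82) = 4.4074%
R_f = 8.28% − 0.82 × 4.4074% = 4.6659%
β_Zeller = ρ·σ_i/σ_m = 0.469 × 39.51 / 20.72 = 0.8943
E(R_Zeller) = R_f + β × MRP = 4.6659% + 0.8943 × 4.4074% = 8.61%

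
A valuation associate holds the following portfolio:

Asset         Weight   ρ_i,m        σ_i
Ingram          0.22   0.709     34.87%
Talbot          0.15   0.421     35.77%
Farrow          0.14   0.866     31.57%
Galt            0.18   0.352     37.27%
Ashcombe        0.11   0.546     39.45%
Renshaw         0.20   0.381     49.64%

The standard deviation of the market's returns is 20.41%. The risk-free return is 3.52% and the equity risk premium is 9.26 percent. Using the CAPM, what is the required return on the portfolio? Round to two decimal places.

β_Ingram = 0.709 × 34.87% / 20.41% = 1.2113
β_Talbot = 0.421 × 35.77% / 20.41% = 0.7378
β_Farrow = 0.866 × 31.57% / 20.41% = 1.3395
β_Galt = 0.352 × 37.27% / 20.41% = 0.6428
β_Ashcombe = 0.546 × 39.45% / 20.41% = 1.0554
β_Renshaw = 0.381 × 49.64% / 20.41% = 0.9266
β_P = Σ w_i β_i = 0.22×1.2113 + 0.15×0.7378 + 0.14×1.3395 + 0.18×0.6428 + 0.11×1.0554 + 0.20×0.9266 = 0.9818
E(R_P) = R_f + β_P × MRP = 3.52% + 0.9818 × 9.26% = 12.61%

12.61%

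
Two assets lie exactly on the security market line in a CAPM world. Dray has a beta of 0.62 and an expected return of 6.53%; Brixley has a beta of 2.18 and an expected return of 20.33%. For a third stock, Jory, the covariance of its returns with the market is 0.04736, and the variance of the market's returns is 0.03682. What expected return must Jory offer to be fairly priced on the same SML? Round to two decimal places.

12.42%

MRP = (20.33% − 6.53%) / (2.18 − 0.62) = 8.8462%
R_f = 6.53% − 0.62 × 8.8462% = 1.0454%
β_Jory = Cov / Var(R_m) = 0.04736 / 0.03682 = 1.2863
E(R_Jory) = R_f + β × MRP = 1.0454% + 1.2863 × 8.8462% = 12.42%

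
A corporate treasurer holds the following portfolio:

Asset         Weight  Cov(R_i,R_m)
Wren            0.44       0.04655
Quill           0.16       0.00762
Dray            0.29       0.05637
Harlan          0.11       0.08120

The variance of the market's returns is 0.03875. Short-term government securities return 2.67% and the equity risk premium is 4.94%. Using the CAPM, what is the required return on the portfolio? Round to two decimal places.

8.66%

β_Wren = 0.04655 / 0.03875 = 1.2013
β_Quill = 0.00762 / 0.03875 = 0.1966
β_Dray = 0.05637 / 0.03875 = 1.4547
β_Harlan = 0.08120 / 0.03875 = 2.0955
β_P = Σ w_i β_i = 0.44×1.2013 + 0.16×0.1966 + 0.29×1.4547 + 0.11×2.0955 = 1.2124
E(R_P) = R_f + β_P × MRP = 2.67% + 1.2124 × 4.94% = 8.66%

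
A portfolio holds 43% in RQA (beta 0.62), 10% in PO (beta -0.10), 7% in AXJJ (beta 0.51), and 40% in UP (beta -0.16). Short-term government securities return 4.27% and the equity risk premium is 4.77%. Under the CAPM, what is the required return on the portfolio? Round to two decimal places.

5.36%

β_P = Σ w_i β_i = 0.43×0.62 + 0.10×-0.10 + 0.07×0.51 + 0.40×-0.16 = 0.2283
E(R_P) = R_f + β_P × MRP = 4.27% + 0.2283 × 4.77% = 5.36%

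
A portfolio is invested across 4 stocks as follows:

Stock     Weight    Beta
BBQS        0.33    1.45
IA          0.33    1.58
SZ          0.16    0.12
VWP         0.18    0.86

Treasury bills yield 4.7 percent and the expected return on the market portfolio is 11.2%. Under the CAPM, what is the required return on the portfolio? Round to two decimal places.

β_P = Σ w_i β_i = 0.33×1.45 + 0.33×1.58 + 0.16×0.12 + 0.18×0.86 = 1.1739
MRP = 11.2% − 4.7% = 6.50%
E(R_P) = R_f + β_P × MRP = 4.7% + 1.1739 × 6.5% = 12.33%

12.33%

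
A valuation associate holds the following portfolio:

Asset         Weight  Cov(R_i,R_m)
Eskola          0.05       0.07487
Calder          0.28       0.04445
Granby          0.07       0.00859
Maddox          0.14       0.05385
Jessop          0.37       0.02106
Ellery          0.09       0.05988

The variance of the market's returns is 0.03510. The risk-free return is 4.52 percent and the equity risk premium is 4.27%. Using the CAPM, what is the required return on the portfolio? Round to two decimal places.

9.08%

β_Eskola = 0.07487 / 0.03510 = 2.1330
β_Calder = 0.04445 / 0.03510 = 1.2664
β_Granby = 0.00859 / 0.03510 = 0.2447
β_Maddox = 0.05385 / 0.03510 = 1.5342
β_Jessop = 0.02106 / 0.03510 = 0.6000
β_Ellery = 0.05988 / 0.03510 = 1.7060
β_P = Σ w_i β_i = 0.05×2.1330 + 0.28×1.2664 + 0.07×0.2447 + 0.14×1.5342 + 0.37×0.6000 + 0.09×1.7060 = 1.0687
E(R_P) = R_f + β_P × MRP = 4.52% + 1.0687 × 4.27% = 9.08%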